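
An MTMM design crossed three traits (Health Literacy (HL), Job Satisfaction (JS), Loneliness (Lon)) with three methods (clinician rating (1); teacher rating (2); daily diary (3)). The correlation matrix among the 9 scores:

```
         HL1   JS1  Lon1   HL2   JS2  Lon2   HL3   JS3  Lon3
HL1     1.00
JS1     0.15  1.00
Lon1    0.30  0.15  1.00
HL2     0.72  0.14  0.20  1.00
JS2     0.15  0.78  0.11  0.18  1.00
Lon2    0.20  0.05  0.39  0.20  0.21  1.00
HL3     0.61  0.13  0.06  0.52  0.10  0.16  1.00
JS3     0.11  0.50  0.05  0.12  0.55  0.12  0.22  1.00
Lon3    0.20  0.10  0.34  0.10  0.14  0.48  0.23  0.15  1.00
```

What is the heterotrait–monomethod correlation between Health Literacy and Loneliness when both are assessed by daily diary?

Different traits, same method: r(HL3, Lon3) = 0.23.

0.23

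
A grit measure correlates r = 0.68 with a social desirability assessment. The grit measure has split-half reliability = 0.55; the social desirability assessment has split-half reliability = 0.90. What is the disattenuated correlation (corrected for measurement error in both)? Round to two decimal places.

0.97

r_true = r_obs / √(r_xx · r_yy) = 0.68 / √(0.55 × 0.90) = 0.68 / √0.4950 = 0.68 / 0.7036 ≈ 0.97.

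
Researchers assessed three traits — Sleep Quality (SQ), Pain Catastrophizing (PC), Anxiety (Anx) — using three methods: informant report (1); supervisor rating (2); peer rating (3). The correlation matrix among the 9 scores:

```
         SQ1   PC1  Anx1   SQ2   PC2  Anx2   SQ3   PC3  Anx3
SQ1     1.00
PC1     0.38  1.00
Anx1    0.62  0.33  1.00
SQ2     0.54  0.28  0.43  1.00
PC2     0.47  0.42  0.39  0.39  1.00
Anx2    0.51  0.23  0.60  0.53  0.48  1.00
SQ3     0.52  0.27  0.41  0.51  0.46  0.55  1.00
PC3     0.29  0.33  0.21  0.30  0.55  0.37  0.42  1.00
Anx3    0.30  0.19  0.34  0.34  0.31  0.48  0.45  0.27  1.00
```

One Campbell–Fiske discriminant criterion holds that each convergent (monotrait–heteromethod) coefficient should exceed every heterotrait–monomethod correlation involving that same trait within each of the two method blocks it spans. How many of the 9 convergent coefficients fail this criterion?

Each convergent coefficient versus the relevant comparison correlations:
SQ (methods 1·2): 0.54 vs {0.38, 0.39, 0.62, 0.53} → fail.
SQ (methods 1·3): 0.52 vs {0.38, 0.42, 0.62, 0.45} → fail.
SQ (methods 2·3): 0.51 vs {0.39, 0.42, 0.53, 0.45} → fail.
PC (methods 1·2): 0.42 vs {0.38, 0.39, 0.33, 0.48} → fail.
PC (methods 1·3): 0.33 vs {0.38, 0.42, 0.33, 0.27} → fail.
PC (methods 2·3): 0.55 vs {0.39, 0.42, 0.48, 0.27} → pass.
Anx (methods 1·2): 0.60 vs {0.62, 0.53, 0.33, 0.48} → fail.
Anx (methods 1·3): 0.34 vs {0.62, 0.45, 0.33, 0.27} → fail.
Anx (methods 2·3): 0.48 vs {0.53, 0.45, 0.48, 0.27} → fail.
8 of 9 fail.

8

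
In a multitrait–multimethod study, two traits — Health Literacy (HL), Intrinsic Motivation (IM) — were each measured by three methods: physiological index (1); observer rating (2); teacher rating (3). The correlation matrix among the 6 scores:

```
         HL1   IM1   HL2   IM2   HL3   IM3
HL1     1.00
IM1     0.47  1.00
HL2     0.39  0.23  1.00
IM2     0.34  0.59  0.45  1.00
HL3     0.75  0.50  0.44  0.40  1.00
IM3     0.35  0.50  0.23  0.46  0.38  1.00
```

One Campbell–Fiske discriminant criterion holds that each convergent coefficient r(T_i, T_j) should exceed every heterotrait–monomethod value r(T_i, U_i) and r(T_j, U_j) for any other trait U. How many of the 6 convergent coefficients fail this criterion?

2

Convergent coefficients and their comparison sets:
HL (methods 1·2): 0.39 vs {0.47, 0.45} → fail.
HL (methods 1·3): 0.75 vs {0.47, 0.38} → pass.
HL (methods 2·3): 0.44 vs {0.45, 0.38} → fail.
IM (methods 1·2): 0.59 vs {0.47, 0.45} → pass.
IM (methods 1·3): 0.50 vs {0.47, 0.38} → pass.
IM (methods 2·3): 0.46 vs {0.45, 0.38} → pass.
2 of 6 fail.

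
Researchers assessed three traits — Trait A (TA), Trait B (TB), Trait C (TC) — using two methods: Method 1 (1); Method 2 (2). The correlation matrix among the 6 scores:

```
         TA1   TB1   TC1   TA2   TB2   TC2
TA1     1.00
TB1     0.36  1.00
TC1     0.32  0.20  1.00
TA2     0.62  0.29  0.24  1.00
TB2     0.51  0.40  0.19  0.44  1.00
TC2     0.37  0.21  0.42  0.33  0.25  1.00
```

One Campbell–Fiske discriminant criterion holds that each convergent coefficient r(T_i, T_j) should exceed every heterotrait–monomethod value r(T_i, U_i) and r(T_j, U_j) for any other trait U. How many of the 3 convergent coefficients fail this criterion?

Each convergent coefficient versus the relevant comparison correlations:
TA (methods 1·2): 0.62 vs {0.36, 0.44, 0.32, 0.33} → pass.
TB (methods 1·2): 0.40 vs {0.36, 0.44, 0.20, 0.25} → fail.
TC (methods 1·2): 0.42 vs {0.32, 0.33, 0.20, 0.25} → pass.
1 of 3 fail.

1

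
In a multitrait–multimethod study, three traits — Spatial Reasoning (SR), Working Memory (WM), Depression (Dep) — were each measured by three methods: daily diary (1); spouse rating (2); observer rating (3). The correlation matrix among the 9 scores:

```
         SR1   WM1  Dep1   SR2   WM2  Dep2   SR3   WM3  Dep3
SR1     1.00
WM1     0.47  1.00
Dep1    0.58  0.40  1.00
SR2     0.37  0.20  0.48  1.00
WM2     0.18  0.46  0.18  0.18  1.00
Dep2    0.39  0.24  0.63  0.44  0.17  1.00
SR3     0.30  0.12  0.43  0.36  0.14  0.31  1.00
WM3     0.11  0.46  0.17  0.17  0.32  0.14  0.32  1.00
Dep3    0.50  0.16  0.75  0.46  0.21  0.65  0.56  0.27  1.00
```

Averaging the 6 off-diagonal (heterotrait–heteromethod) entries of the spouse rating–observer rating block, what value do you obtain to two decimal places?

HTHM values (method 2 × method 3): 0.17, 0.46, 0.14, 0.21, 0.31, 0.14; mean = 1.43/6 = 0.24.

0.24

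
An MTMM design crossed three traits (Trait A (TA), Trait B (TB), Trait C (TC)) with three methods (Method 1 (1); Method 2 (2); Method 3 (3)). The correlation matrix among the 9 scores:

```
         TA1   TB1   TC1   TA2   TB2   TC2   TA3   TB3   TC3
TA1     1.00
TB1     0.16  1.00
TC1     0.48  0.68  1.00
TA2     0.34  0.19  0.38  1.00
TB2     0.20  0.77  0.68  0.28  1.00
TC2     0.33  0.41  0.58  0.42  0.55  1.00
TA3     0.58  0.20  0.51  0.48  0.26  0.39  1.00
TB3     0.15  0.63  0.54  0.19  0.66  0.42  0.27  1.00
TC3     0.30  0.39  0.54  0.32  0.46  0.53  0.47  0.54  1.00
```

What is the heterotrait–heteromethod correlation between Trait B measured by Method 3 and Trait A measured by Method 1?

Different traits and methods: r(TB3, TA1) = 0.15.

0.15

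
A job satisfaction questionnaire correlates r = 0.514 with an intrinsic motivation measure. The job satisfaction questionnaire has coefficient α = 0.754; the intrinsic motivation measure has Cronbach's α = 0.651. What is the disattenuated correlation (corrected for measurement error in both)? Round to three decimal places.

r_true = r_obs / √(r_xx · r_yy) = 0.514 / √(0.754 × 0.651) = 0.514 / √0.490854 = 0.514 / 0.7006 ≈ 0.734.

0.734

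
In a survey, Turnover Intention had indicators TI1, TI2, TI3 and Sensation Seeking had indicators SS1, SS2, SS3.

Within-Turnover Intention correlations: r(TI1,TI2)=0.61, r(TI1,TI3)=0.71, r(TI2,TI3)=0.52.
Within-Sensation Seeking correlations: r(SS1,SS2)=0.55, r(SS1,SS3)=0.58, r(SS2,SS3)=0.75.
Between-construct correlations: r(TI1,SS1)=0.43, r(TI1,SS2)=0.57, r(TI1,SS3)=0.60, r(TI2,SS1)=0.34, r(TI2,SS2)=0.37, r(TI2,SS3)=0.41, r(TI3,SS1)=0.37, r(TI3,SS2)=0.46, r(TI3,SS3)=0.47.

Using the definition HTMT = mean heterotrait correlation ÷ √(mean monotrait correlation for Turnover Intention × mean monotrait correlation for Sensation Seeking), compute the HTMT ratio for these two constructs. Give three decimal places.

0.720

Between-construct mean = 4.02/9 = 0.4467.
Mean within-TI = 1.84/3 = 0.6133; mean within-SS = 1.88/3 = 0.6267.
Geometric mean = √(0.6133 × 0.6267) = 0.6200.
HTMT = 0.4467 / 0.6200 = 0.720.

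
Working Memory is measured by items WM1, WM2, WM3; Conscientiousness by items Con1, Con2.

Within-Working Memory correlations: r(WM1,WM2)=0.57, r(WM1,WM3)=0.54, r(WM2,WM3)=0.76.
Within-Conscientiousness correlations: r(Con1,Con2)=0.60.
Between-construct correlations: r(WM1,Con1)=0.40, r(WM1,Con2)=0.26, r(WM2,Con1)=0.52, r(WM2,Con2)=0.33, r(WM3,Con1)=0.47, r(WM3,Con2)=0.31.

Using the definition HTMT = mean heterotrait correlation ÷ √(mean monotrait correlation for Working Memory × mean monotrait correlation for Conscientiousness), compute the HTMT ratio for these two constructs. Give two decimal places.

Between-construct mean = 2.29/6 = 0.3817.
Mean within-WM = 1.87/3 = 0.6233; mean within-Con = 0.60/1 = 0.6000.
Geometric mean = √(0.6233 × 0.6000) = 0.6115.
HTMT = 0.3817 / 0.6115 = 0.62.

0.62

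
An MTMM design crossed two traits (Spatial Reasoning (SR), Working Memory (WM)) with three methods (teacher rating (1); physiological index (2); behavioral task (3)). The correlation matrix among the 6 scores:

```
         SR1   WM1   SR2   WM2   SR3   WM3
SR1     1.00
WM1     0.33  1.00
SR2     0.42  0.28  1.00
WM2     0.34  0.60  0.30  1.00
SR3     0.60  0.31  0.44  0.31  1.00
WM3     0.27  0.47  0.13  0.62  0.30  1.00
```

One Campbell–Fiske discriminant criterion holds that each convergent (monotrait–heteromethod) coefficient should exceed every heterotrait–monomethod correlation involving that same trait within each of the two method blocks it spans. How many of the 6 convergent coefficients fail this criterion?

Each convergent coefficient versus the relevant comparison correlations:
SR (methods 1·2): 0.42 vs {0.33, 0.30} → pass.
SR (methods 1·3): 0.60 vs {0.33, 0.30} → pass.
SR (methods 2·3): 0.44 vs {0.30, 0.30} → pass.
WM (methods 1·2): 0.60 vs {0.33, 0.30} → pass.
WM (methods 1·3): 0.47 vs {0.33, 0.30} → pass.
WM (methods 2·3): 0.62 vs {0.30, 0.30} → pass.
0 of 6 fail.

0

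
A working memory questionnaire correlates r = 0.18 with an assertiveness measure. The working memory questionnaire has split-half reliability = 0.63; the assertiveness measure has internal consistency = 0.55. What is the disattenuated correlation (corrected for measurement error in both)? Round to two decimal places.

0.31

r_true = r_obs / √(r_xx · r_yy) = 0.18 / √(0.63 × 0.55) = 0.18 / √0.3465 = 0.18 / 0.5886 ≈ 0.31.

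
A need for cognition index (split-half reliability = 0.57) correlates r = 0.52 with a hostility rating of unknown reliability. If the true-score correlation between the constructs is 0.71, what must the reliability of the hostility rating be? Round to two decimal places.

r_true = r_obs / √(r_xx · r_yy) ⇒ 0.71 = 0.52 / √(0.57 · r_yy).
√(0.57 · r_yy) = 0.52 / 0.71 = 0.7324; 0.57 · r_yy = 0.5364; r_yy = 0.5364 / 0.57 ≈ 0.94.

0.94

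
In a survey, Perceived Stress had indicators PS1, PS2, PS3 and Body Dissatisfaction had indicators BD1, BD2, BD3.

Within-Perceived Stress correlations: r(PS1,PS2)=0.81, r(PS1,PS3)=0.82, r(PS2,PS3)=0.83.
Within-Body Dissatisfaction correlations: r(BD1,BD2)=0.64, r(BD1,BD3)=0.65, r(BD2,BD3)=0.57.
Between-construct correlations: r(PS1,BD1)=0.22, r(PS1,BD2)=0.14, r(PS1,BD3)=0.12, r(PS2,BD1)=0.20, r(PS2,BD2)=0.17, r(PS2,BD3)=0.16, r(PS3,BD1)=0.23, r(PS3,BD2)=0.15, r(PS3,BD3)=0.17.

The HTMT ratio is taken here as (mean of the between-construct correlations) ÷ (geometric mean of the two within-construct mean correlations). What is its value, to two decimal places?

0.24

Mean heterotrait r = 1.56/9 = 0.1733.
Mean within-PS = 2.46/3 = 0.8200; mean within-BD = 1.86/3 = 0.6200.
Geometric mean = √(0.8200 × 0.6200) = 0.7130.
HTMT = 0.1733 / 0.7130 = 0.24.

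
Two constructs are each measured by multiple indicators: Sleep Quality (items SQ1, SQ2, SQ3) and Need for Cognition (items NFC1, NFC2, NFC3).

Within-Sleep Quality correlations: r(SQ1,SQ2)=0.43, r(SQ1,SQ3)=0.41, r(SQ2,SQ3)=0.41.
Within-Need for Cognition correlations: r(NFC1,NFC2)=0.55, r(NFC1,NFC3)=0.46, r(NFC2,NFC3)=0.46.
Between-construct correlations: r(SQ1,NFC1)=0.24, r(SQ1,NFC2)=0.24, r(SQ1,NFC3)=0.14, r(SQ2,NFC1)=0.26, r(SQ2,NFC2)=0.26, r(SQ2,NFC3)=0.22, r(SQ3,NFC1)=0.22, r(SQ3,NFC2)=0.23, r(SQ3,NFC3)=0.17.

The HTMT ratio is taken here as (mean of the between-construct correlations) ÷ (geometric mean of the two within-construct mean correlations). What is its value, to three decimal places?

0.487

Mean between = 1.98/9 = 0.2200.
Mean within-SQ = 1.25/3 = 0.4167; mean within-NFC = 1.47/3 = 0.4900.
Geometric mean = √(0.4167 × 0.4900) = 0.4519.
HTMT = 0.2200 / 0.4519 = 0.487.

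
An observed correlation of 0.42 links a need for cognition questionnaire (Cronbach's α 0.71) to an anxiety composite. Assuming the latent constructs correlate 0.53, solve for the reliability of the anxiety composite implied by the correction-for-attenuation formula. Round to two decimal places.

r_true = r_obs / √(r_xx · r_yy) ⇒ 0.53 = 0.42 / √(0.71 · r_yy).
√(0.71 · r_yy) = 0.42 / 0.53 = 0.7925; 0.71 · r_yy = 0.6281; r_yy = 0.6281 / 0.71 ≈ 0.88.

0.88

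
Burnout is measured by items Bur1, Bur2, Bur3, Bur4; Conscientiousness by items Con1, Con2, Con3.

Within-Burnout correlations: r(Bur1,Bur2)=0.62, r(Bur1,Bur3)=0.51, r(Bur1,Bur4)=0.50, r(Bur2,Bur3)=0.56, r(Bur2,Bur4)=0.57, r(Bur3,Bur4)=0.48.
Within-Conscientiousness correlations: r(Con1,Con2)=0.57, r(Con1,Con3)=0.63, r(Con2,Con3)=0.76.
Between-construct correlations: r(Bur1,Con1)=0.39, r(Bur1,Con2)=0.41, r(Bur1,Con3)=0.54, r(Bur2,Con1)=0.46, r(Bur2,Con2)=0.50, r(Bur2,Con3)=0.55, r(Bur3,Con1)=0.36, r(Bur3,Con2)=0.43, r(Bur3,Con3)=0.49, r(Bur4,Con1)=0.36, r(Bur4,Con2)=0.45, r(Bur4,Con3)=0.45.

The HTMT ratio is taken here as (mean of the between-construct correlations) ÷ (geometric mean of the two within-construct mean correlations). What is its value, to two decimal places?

0.76

Between-construct mean = 5.39/12 = 0.4492.
Mean within-Bur = 3.24/6 = 0.5400; mean within-Con = 1.96/3 = 0.6533.
Geometric mean = √(0.5400 × 0.6533) = 0.5940.
HTMT = 0.4492 / 0.5940 = 0.76.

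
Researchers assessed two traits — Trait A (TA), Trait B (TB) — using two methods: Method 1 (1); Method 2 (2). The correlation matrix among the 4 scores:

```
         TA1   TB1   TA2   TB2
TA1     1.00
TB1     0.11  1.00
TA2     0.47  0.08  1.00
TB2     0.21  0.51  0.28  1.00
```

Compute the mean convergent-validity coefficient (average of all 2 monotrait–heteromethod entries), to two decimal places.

0.49

Convergent values: 0.47, 0.51; mean = 0.98/2 = 0.49.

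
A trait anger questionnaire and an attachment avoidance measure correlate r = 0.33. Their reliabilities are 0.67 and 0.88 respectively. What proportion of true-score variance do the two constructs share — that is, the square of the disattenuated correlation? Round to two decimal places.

Disattenuated r = 0.33 / √(0.67 × 0.88) = 0.33 / 0.7679 = 0.4297.
Shared true-score variance = 0.4297² = 0.1846 ≈ 0.18.

0.18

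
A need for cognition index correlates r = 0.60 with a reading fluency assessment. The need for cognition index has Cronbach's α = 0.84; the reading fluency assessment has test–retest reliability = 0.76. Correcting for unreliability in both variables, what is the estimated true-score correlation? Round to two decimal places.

0.75

r_true = r_obs / √(r_xx · r_yy) = 0.60 / √(0.84 × 0.76) = 0.60 / √0.6384 = 0.60 / 0.7990 ≈ 0.75.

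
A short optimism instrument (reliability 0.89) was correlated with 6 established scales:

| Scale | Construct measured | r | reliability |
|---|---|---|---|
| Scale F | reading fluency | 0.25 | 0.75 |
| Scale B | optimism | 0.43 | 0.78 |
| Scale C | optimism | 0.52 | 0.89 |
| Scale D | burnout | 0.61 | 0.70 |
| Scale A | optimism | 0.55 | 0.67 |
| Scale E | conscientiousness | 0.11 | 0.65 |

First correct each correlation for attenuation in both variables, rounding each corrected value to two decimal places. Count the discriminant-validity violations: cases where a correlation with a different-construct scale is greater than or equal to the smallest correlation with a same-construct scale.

1

Disattenuated r (r / √(r_scale · r_new)):
  Scale F (disc): 0.25 / √(0.75·0.89) = 0.31
  Scale B (conv): 0.43 / √(0.78·0.89) = 0.52
  Scale C (conv): 0.52 / √(0.89·0.89) = 0.58
  Scale D (disc): 0.61 / √(0.70·0.89) = 0.77
  Scale A (conv): 0.55 / √(0.67·0.89) = 0.71
  Scale E (disc): 0.11 / √(0.65·0.89) = 0.14
Smallest convergent = 0.52. Discriminant values: 0.31, 0.77, 0.14; count ≥ 0.52 → 1.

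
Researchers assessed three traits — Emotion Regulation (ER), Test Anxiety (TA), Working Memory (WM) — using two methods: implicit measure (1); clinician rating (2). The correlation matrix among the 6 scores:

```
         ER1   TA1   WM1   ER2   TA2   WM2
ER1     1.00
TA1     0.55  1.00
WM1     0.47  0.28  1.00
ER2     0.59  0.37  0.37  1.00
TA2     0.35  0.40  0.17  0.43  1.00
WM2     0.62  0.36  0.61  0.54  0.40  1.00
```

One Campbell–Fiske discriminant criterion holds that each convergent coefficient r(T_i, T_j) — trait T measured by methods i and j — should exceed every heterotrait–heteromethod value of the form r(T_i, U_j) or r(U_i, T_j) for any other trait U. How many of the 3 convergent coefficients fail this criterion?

2

Checking each validity diagonal entry against its comparison values:
ER (methods 1·2): 0.59 vs {0.35, 0.37, 0.62, 0.37} → fail.
TA (methods 1·2): 0.40 vs {0.37, 0.35, 0.36, 0.17} → pass.
WM (methods 1·2): 0.61 vs {0.37, 0.62, 0.17, 0.36} → fail.
2 of 3 fail.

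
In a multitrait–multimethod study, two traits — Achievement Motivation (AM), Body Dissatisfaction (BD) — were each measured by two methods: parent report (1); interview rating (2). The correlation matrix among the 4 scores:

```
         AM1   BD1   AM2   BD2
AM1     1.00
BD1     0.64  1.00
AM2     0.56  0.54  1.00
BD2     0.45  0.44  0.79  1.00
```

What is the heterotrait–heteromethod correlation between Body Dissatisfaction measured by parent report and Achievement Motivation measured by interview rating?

0.54

Different traits and methods: r(BD1, AM2) = 0.54.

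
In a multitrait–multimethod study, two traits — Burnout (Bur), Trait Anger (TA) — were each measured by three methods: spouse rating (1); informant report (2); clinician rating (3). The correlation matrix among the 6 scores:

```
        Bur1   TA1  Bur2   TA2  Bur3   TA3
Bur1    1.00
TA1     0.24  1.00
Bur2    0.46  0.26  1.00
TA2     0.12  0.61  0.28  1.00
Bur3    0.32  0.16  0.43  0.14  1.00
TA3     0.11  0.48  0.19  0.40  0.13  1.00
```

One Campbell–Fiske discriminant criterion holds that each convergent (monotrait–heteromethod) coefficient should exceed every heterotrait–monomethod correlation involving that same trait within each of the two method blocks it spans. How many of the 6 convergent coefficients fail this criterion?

Each convergent coefficient versus the relevant comparison correlations:
Bur (methods 1·2): 0.46 vs {0.24, 0.28} → pass.
Bur (methods 1·3): 0.32 vs {0.24, 0.13} → pass.
Bur (methods 2·3): 0.43 vs {0.28, 0.13} → pass.
TA (methods 1·2): 0.61 vs {0.24, 0.28} → pass.
TA (methods 1·3): 0.48 vs {0.24, 0.13} → pass.
TA (methods 2·3): 0.40 vs {0.28, 0.13} → pass.
0 of 6 fail.

0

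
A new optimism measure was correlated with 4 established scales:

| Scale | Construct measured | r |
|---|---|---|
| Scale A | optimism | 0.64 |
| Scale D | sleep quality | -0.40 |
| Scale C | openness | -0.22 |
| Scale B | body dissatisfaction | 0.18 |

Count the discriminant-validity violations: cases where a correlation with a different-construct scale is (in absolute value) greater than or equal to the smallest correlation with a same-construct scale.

0

Convergent (same construct = optimism): Scale A.
Smallest convergent = 0.64. Discriminant |r|: 0.40, 0.22, 0.18; count ≥ 0.64 → 0.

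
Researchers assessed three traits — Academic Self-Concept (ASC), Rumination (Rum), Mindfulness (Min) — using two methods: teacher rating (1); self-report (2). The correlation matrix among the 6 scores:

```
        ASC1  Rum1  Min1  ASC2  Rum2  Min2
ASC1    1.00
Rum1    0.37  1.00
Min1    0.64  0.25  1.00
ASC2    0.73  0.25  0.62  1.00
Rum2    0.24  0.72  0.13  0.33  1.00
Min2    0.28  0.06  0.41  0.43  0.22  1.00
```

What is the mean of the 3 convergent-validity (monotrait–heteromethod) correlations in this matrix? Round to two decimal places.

0.62

Convergent values: 0.73, 0.72, 0.41; mean = 1.86/3 = 0.62.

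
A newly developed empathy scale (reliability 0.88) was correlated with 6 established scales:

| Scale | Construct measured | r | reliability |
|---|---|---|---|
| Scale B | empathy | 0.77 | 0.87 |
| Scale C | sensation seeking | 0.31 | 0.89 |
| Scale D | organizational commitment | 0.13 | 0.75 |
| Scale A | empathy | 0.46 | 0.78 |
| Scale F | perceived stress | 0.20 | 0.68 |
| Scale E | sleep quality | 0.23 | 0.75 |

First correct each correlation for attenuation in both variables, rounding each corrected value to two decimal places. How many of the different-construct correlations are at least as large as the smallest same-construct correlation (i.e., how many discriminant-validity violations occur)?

0

Disattenuated r (r / √(r_scale · r_new)):
  Scale B (conv): 0.77 / √(0.87·0.88) = 0.88
  Scale C (disc): 0.31 / √(0.89·0.88) = 0.35
  Scale D (disc): 0.13 / √(0.75·0.88) = 0.16
  Scale A (conv): 0.46 / √(0.78·0.88) = 0.56
  Scale F (disc): 0.20 / √(0.68·0.88) = 0.26
  Scale E (disc): 0.23 / √(0.75·0.88) = 0.28
Smallest convergent = 0.56. Discriminant values: 0.35, 0.16, 0.26, 0.28; count ≥ 0.56 → 0.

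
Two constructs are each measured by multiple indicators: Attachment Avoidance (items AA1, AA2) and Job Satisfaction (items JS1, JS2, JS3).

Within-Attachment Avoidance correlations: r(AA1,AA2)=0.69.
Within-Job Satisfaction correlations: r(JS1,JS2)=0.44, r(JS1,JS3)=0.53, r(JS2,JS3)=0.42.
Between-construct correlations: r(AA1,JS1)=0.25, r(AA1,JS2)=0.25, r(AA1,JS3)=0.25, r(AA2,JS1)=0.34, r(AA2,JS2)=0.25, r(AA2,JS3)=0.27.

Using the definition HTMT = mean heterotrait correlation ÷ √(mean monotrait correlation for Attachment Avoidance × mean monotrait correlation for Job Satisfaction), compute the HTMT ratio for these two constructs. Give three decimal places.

0.475

Between-construct mean = 1.61/6 = 0.2683.
Mean within-AA = 0.69/1 = 0.6900; mean within-JS = 1.39/3 = 0.4633.
Geometric mean = √(0.6900 × 0.4633) = 0.5654.
HTMT = 0.2683 / 0.5654 = 0.475.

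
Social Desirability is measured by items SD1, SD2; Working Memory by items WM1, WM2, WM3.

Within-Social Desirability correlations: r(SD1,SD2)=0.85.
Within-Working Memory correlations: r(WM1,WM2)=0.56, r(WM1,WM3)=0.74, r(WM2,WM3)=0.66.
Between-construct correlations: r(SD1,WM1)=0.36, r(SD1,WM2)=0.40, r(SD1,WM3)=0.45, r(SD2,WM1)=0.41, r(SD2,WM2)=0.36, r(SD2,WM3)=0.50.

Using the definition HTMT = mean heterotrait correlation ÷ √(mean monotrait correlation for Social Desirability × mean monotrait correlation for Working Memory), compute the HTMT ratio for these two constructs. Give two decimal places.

0.55

Mean between = 2.48/6 = 0.4133.
Mean within-SD = 0.85/1 = 0.8500; mean within-WM = 1.96/3 = 0.6533.
Geometric mean = √(0.8500 × 0.6533) = 0.7452.
HTMT = 0.4133 / 0.7452 = 0.55.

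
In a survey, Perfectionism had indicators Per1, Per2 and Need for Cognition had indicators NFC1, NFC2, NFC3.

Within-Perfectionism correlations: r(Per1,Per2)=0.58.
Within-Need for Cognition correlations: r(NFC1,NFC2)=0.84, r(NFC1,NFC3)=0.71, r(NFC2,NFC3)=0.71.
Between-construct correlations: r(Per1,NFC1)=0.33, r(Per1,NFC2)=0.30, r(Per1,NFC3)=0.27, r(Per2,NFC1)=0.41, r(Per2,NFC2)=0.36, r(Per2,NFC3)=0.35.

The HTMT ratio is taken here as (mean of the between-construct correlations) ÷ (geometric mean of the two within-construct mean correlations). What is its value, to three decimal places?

Between-construct mean = 2.02/6 = 0.3367.
Mean within-Per = 0.58/1 = 0.5800; mean within-NFC = 2.26/3 = 0.7533.
Geometric mean = √(0.5800 × 0.7533) = 0.6610.
HTMT = 0.3367 / 0.6610 = 0.509.

0.509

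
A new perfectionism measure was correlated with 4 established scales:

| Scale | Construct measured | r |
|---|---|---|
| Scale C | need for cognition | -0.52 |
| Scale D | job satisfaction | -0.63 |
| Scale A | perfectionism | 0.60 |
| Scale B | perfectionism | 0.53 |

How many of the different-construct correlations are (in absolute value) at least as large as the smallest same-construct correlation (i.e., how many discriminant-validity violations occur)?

Convergent (same construct = perfectionism): Scale A, Scale B.
Smallest convergent = 0.53. Discriminant |r|: 0.52, 0.63; count ≥ 0.53 → 1.

1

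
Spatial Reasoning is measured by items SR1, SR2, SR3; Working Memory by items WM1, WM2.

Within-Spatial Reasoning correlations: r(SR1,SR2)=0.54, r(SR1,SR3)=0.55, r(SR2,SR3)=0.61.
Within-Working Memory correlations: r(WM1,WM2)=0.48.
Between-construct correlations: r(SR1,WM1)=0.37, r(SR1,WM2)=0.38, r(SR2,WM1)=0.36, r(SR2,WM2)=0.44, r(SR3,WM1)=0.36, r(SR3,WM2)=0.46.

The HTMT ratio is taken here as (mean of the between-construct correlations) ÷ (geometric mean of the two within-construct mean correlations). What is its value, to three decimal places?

Mean between = 2.37/6 = 0.3950.
Mean within-SR = 1.70/3 = 0.5667; mean within-WM = 0.48/1 = 0.4800.
Geometric mean = √(0.5667 × 0.4800) = 0.5216.
HTMT = 0.3950 / 0.5216 = 0.757.

0.757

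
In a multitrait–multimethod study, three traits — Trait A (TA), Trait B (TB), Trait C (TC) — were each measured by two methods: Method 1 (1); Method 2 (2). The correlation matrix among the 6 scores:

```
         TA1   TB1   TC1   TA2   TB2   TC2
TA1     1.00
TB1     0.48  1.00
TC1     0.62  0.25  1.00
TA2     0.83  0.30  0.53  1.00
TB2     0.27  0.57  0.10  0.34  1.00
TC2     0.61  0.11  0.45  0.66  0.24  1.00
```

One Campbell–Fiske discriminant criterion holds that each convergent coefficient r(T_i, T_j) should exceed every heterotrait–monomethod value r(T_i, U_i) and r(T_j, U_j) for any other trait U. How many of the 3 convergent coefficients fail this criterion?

1

Checking each validity diagonal entry against its comparison values:
TA (methods 1·2): 0.83 vs {0.48, 0.34, 0.62, 0.66} → pass.
TB (methods 1·2): 0.57 vs {0.48, 0.34, 0.25, 0.24} → pass.
TC (methods 1·2): 0.45 vs {0.62, 0.66, 0.25, 0.24} → fail.
1 of 3 fail.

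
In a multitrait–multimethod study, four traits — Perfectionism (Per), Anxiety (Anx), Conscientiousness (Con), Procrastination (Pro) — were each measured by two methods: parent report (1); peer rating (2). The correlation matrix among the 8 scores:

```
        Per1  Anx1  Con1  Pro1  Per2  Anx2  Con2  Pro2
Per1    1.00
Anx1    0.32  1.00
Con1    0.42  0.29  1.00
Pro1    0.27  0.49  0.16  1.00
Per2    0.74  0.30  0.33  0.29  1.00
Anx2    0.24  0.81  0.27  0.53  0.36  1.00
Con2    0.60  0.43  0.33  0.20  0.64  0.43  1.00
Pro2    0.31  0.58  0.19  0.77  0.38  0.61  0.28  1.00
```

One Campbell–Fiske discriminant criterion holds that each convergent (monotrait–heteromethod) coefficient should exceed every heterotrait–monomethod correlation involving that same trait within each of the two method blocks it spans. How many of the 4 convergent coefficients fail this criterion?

Convergent coefficients and their comparison sets:
Per (methods 1·2): 0.74 vs {0.32, 0.36, 0.42, 0.64, 0.27, 0.38} → pass.
Anx (methods 1·2): 0.81 vs {0.32, 0.36, 0.29, 0.43, 0.49, 0.61} → pass.
Con (methods 1·2): 0.33 vs {0.42, 0.64, 0.29, 0.43, 0.16, 0.28} → fail.
Pro (methods 1·2): 0.77 vs {0.27, 0.38, 0.49, 0.61, 0.16, 0.28} → pass.
1 of 4 fail.

1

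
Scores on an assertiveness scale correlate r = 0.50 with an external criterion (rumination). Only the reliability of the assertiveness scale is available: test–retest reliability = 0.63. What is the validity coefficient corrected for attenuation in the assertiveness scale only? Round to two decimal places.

Single correction: r_c = r_obs / √r_xx = 0.50 / √0.63 = 0.50 / 0.7937 ≈ 0.63.

0.63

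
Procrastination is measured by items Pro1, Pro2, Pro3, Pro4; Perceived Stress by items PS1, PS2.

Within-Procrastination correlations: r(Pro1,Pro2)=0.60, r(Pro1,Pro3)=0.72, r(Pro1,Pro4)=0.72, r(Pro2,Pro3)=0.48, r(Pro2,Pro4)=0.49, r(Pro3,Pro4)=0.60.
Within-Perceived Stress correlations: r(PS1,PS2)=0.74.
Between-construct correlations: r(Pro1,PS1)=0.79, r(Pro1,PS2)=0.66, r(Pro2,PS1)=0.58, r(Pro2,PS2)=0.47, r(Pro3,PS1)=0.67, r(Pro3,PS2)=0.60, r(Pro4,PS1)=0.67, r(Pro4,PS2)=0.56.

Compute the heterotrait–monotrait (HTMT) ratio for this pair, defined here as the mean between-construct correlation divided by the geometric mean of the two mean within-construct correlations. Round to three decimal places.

Mean heterotrait r = 5.00/8 = 0.6250.
Mean within-Pro = 3.61/6 = 0.6017; mean within-PS = 0.74/1 = 0.7400.
Geometric mean = √(0.6017 × 0.7400) = 0.6673.
HTMT = 0.6250 / 0.6673 = 0.937.

0.937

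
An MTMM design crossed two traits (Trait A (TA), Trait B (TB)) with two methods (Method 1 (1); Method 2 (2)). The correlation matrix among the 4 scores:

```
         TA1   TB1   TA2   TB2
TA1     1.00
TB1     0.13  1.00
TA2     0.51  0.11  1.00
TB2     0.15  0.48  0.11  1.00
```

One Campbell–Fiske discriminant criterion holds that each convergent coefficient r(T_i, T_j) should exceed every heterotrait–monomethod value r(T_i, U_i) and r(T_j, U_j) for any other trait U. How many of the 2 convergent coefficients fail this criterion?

Convergent coefficients and their comparison sets:
TA (methods 1·2): 0.51 vs {0.13, 0.11} → pass.
TB (methods 1·2): 0.48 vs {0.13, 0.11} → pass.
0 of 2 fail.

0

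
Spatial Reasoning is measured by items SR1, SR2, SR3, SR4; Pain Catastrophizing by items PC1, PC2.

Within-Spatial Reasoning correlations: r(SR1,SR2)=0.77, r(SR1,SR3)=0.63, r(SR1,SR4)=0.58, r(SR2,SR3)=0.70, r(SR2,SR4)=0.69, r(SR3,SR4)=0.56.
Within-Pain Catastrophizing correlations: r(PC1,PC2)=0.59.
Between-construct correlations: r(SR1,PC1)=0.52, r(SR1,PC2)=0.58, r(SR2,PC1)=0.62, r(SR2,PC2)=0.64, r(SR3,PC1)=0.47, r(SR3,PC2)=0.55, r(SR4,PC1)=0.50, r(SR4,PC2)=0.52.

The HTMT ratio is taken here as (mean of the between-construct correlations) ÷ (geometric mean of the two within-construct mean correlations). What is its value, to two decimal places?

0.88

Mean between = 4.40/8 = 0.5500.
Mean within-SR = 3.93/6 = 0.6550; mean within-PC = 0.59/1 = 0.5900.
Geometric mean = √(0.6550 × 0.5900) = 0.6217.
HTMT = 0.5500 / 0.6217 = 0.88.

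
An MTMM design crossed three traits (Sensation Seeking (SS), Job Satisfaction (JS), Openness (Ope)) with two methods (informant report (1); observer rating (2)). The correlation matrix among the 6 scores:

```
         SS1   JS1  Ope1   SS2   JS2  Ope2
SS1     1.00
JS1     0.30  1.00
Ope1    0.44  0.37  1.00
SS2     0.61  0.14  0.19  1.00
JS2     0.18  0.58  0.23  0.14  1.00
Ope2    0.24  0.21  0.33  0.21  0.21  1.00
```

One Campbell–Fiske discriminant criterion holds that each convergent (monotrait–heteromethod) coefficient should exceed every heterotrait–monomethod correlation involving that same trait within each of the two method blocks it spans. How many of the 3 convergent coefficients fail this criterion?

Convergent coefficients and their comparison sets:
SS (methods 1·2): 0.61 vs {0.30, 0.14, 0.44, 0.21} → pass.
JS (methods 1·2): 0.58 vs {0.30, 0.14, 0.37, 0.21} → pass.
Ope (methods 1·2): 0.33 vs {0.44, 0.21, 0.37, 0.21} → fail.
1 of 3 fail.

1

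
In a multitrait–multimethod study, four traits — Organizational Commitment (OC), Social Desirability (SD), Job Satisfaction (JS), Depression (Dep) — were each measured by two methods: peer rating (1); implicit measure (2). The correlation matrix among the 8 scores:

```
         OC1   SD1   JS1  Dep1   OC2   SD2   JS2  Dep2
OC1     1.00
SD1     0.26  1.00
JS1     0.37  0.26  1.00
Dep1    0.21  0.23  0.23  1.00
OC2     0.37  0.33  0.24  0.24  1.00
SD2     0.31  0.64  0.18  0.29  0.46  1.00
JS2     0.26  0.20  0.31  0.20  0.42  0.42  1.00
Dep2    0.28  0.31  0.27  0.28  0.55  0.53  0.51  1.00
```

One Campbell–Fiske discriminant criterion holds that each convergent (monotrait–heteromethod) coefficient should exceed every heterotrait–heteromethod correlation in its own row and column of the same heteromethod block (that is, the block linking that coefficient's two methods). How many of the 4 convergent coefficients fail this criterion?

1

Each convergent coefficient versus the relevant comparison correlations:
OC (methods 1·2): 0.37 vs {0.31, 0.33, 0.26, 0.24, 0.28, 0.24} → pass.
SD (methods 1·2): 0.64 vs {0.33, 0.31, 0.20, 0.18, 0.31, 0.29} → pass.
JS (methods 1·2): 0.31 vs {0.24, 0.26, 0.18, 0.20, 0.27, 0.20} → pass.
Dep (methods 1·2): 0.28 vs {0.24, 0.28, 0.29, 0.31, 0.20, 0.27} → fail.
1 of 4 fail.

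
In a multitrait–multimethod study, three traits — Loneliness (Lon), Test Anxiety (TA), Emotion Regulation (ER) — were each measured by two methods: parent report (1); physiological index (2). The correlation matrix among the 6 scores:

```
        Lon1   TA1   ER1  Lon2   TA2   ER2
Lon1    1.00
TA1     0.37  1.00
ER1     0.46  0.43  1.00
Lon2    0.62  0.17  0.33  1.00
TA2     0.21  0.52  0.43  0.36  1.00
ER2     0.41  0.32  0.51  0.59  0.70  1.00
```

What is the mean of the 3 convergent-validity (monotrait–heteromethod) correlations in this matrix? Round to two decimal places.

0.55

Convergent values: 0.62, 0.52, 0.51; mean = 1.65/3 = 0.55.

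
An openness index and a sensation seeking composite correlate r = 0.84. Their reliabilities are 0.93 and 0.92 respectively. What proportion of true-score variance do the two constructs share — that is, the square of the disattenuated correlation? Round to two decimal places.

Disattenuated r = 0.84 / √(0.93 × 0.92) = 0.84 / 0.9250 = 0.9081.
Shared true-score variance = 0.9081² = 0.8246 ≈ 0.82.

0.82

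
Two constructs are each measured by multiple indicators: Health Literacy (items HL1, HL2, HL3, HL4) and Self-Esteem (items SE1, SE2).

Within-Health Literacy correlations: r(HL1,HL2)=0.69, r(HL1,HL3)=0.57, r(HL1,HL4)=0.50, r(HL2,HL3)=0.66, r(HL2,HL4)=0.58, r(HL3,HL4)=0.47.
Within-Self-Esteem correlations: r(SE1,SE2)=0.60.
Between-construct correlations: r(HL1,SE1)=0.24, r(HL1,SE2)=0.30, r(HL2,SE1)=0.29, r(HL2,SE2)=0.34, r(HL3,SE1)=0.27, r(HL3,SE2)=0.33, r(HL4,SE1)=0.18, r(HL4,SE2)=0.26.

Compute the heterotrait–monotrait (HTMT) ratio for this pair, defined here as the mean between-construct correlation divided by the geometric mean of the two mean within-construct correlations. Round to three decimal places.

0.469

Mean between = 2.21/8 = 0.2763.
Mean within-HL = 3.47/6 = 0.5783; mean within-SE = 0.60/1 = 0.6000.
Geometric mean = √(0.5783 × 0.6000) = 0.5891.
HTMT = 0.2763 / 0.5891 = 0.469.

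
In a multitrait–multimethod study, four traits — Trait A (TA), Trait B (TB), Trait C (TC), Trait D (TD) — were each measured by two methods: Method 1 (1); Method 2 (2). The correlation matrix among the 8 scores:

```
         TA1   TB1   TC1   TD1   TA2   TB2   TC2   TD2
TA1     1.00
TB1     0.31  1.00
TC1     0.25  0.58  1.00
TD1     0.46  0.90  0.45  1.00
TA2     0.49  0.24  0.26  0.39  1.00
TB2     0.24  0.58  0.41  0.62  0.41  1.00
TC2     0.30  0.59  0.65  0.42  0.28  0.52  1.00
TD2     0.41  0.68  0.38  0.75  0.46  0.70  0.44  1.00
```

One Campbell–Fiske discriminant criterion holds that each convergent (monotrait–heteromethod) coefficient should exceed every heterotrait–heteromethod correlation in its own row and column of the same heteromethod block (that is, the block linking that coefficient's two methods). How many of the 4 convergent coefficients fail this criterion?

1

Checking each validity diagonal entry against its comparison values:
TA (methods 1·2): 0.49 vs {0.24, 0.24, 0.30, 0.26, 0.41, 0.39} → pass.
TB (methods 1·2): 0.58 vs {0.24, 0.24, 0.59, 0.41, 0.68, 0.62} → fail.
TC (methods 1·2): 0.65 vs {0.26, 0.30, 0.41, 0.59, 0.38, 0.42} → pass.
TD (methods 1·2): 0.75 vs {0.39, 0.41, 0.62, 0.68, 0.42, 0.38} → pass.
1 of 4 fail.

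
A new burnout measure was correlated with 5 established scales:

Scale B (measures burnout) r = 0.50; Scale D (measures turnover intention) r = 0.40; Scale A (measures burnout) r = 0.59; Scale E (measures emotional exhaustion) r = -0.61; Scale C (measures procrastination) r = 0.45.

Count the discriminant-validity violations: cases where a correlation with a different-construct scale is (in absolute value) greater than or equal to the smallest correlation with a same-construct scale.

Convergent (same construct = burnout): Scale B, Scale A.
Smallest convergent = 0.50. Discriminant |r|: 0.40, 0.61, 0.45; count ≥ 0.50 → 1.

1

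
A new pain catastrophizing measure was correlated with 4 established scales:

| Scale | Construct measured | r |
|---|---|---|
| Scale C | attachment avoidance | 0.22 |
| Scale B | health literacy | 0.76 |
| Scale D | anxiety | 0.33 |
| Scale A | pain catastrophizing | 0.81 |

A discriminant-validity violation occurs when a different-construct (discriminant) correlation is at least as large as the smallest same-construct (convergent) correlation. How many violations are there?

0

Convergent (same construct = pain catastrophizing): Scale A.
Smallest convergent = 0.81. Discriminant values: 0.22, 0.76, 0.33; count ≥ 0.81 → 0.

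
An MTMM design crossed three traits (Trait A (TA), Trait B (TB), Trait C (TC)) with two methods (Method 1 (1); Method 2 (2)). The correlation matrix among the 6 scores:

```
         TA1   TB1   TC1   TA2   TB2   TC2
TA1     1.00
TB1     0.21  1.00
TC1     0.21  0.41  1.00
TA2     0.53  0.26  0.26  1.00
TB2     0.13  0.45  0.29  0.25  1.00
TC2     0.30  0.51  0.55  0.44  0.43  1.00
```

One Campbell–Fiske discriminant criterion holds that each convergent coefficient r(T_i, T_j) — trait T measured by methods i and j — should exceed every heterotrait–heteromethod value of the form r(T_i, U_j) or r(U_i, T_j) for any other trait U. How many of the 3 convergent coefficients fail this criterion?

Convergent coefficients and their comparison sets:
TA (methods 1·2): 0.53 vs {0.13, 0.26, 0.30, 0.26} → pass.
TB (methods 1·2): 0.45 vs {0.26, 0.13, 0.51, 0.29} → fail.
TC (methods 1·2): 0.55 vs {0.26, 0.30, 0.29, 0.51} → pass.
1 of 3 fail.

1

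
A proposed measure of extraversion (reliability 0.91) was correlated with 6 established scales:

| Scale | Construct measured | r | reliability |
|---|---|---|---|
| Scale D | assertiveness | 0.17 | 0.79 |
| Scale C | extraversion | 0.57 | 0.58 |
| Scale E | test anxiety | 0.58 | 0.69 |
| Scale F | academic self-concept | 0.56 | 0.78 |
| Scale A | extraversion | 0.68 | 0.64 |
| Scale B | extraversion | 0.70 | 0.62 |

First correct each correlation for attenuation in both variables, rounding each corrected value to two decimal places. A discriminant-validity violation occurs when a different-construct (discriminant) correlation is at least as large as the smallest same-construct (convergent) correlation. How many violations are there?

0

Disattenuated r (r / √(r_scale · r_new)):
  Scale D (disc): 0.17 / √(0.79·0.91) = 0.20
  Scale C (conv): 0.57 / √(0.58·0.91) = 0.78
  Scale E (disc): 0.58 / √(0.69·0.91) = 0.73
  Scale F (disc): 0.56 / √(0.78·0.91) = 0.66
  Scale A (conv): 0.68 / √(0.64·0.91) = 0.89
  Scale B (conv): 0.70 / √(0.62·0.91) = 0.93
Smallest convergent = 0.78. Discriminant values: 0.20, 0.73, 0.66; count ≥ 0.78 → 0.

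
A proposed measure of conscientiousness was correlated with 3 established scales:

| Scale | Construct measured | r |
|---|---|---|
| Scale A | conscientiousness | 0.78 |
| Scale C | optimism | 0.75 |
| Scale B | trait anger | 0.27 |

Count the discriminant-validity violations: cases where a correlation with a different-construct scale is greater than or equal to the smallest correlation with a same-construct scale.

Convergent (same construct = conscientiousness): Scale A.
Smallest convergent = 0.78. Discriminant values: 0.75, 0.27; count ≥ 0.78 → 0.

0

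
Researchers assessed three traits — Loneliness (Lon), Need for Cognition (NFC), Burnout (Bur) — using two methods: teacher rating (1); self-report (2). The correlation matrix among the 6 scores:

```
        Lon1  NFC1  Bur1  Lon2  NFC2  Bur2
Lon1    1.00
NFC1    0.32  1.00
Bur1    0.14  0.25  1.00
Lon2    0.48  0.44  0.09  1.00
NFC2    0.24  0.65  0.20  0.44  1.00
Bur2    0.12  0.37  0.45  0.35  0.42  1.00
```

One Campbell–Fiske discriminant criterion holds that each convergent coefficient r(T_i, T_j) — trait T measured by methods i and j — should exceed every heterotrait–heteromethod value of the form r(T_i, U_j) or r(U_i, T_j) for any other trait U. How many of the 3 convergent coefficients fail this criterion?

0

Checking each validity diagonal entry against its comparison values:
Lon (methods 1·2): 0.48 vs {0.24, 0.44, 0.12, 0.09} → pass.
NFC (methods 1·2): 0.65 vs {0.44, 0.24, 0.37, 0.20} → pass.
Bur (methods 1·2): 0.45 vs {0.09, 0.12, 0.20, 0.37} → pass.
0 of 3 fail.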